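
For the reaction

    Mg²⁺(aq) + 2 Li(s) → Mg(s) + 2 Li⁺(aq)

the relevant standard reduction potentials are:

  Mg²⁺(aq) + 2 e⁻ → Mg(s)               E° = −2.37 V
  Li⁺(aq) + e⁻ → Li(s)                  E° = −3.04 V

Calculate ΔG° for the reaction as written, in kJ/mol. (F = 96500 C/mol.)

In the reaction as written Mg²⁺(aq) is reduced, so the Mg²⁺/Mg couple is the cathode and Li⁺/Li is the anode.
E°cell = −2.37 − (−3.04) = +0.67 V; balancing electrons gives n = 2.
ΔG° = −nFE°cell = −(2)(96500)(+0.67) J/mol = −129 kJ/mol.

−129 kJ/mol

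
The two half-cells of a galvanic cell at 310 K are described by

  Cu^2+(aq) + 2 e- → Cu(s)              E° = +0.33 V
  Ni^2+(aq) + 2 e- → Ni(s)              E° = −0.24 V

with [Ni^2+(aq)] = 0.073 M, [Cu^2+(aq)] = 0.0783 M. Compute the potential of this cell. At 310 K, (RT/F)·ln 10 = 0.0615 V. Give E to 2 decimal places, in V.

The Cu²⁺/Cu couple has the more positive E°, so it is the cathode; Ni²⁺/Ni is the anode.
The standard potential is +0.33 − (−0.24) = +0.57 V and the balanced reaction transfers n = 2 electrons.
For the overall reaction Cu^2+(aq) + Ni(s) → Cu(s) + Ni^2+(aq), Q = [Ni^2+(aq)] / [Cu^2+(aq)] = 0.932, giving log Q = −0.030.
Applying E = E° − (RT ln10/nF)·log Q gives +0.57 − (0.0615/2)(−0.030) = +0.57 V.

+0.57 V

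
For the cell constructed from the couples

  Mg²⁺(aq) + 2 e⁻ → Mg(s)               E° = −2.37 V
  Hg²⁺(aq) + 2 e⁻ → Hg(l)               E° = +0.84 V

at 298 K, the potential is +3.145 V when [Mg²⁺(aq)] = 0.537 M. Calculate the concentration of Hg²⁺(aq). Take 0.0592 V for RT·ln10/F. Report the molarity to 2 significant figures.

0.0034 M

The Hg²⁺/Hg couple has the larger reduction potential, so it is the cathode: E°cell = +0.84 − (−2.37) = +3.21 V and n = 2.
Since E = E° − (0.0592/n)·log Q, log Q = n(E° − E)/0.0592 = 2.196.
For Hg²⁺(aq) + Mg(s) → Hg(l) + Mg²⁺(aq), the reaction quotient is Q = [Mg²⁺(aq)] / [Hg²⁺(aq)].
Solving for the unknown gives log [Hg²⁺(aq)] = −2.466, so [Hg²⁺(aq)] ≈ 0.0034 M.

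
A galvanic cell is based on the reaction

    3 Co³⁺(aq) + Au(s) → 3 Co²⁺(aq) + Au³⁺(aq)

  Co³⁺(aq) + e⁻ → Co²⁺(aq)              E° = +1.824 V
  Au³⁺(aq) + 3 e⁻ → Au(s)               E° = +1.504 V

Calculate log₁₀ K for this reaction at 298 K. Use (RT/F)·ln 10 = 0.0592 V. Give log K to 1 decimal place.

log K = 16.2

The Co³⁺/Co²⁺ couple is reduced (cathode); E°cell = +1.824 − (+1.504) = +0.320 V with n = 3.
At equilibrium E = 0, so log K = nE°cell / 0.0592 = (3)(+0.320) / 0.0592 = 16.2.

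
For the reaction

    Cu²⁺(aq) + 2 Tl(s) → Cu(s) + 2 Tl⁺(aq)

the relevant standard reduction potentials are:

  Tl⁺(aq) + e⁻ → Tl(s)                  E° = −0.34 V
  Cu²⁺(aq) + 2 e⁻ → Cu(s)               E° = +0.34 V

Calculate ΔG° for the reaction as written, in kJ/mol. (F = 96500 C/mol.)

In the reaction as written Cu²⁺(aq) is reduced, so the Cu²⁺/Cu couple is the cathode and Tl⁺/Tl is the anode.
E°cell = +0.34 − (−0.34) = +0.68 V; balancing electrons gives n = 2.
ΔG° = −nFE°cell = −(2)(96500)(+0.68) J/mol = −131 kJ/mol.

−131 kJ/mol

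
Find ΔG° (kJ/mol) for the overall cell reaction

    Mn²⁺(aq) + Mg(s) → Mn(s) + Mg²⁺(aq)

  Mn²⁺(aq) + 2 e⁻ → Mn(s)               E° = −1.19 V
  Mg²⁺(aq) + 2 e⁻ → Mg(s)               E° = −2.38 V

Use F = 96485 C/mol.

−230 kJ/mol

In the reaction as written Mn²⁺(aq) is reduced, so the Mn²⁺/Mn couple is the cathode and Mg²⁺/Mg is the anode.
E°cell = −1.19 − (−2.38) = +1.19 V; balancing electrons gives n = 2.
ΔG° = −nFE°cell = −(2)(96485)(+1.19) J/mol = −230 kJ/mol.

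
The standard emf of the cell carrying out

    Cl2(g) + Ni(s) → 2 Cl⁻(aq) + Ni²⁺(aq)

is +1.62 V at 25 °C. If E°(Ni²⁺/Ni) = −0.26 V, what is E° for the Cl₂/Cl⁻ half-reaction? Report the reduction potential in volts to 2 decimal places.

+1.36 V

In the reaction as written the Cl₂/Cl⁻ couple is reduced (cathode) and Ni²⁺/Ni is oxidized (anode), so E°cell = E°(Cl₂/Cl⁻) − E°(Ni²⁺/Ni).
E°(Cl₂/Cl⁻) = E°cell + E°(anode) = +1.62 + (−0.26) = +1.36 V.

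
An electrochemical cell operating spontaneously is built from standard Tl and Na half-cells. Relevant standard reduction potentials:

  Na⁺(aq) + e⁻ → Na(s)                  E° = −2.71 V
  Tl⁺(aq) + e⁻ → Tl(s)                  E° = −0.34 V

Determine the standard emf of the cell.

+2.37 V

The Tl⁺/Tl couple has the higher E°, so Tl ion is reduced (cathode) and Na is oxidized (anode).
E°cell = E°(cathode) − E°(anode) = −0.34 − (−2.71) = +2.37 V.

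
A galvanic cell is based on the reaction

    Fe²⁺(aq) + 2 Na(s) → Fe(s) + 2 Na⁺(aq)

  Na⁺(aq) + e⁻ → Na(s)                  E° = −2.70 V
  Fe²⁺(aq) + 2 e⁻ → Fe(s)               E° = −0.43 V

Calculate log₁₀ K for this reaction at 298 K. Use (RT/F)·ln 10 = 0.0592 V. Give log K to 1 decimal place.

The Fe²⁺/Fe couple is reduced (cathode); E°cell = −0.43 − (−2.70) = +2.27 V with n = 2.
At equilibrium E = 0, so log K = nE°cell / 0.0592 = (2)(+2.27) / 0.0592 = 76.7.

log K = 76.7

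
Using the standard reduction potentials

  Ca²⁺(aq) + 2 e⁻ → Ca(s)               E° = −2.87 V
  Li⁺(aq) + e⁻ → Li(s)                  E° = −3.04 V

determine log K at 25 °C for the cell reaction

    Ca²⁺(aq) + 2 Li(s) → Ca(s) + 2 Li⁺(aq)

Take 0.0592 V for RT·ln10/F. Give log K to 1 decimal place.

log K = 5.7

The Ca²⁺/Ca couple is reduced (cathode); E°cell = −2.87 − (−3.04) = +0.17 V with n = 2.
At equilibrium E = 0, so log K = nE°cell / 0.0592 = (2)(+0.17) / 0.0592 = 5.7.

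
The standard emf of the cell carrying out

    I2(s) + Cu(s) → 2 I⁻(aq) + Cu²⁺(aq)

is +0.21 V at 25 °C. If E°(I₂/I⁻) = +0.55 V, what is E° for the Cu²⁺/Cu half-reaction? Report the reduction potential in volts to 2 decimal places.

+0.34 V

In the reaction as written the I₂/I⁻ couple is reduced (cathode) and Cu²⁺/Cu is oxidized (anode), so E°cell = E°(I₂/I⁻) − E°(Cu²⁺/Cu).
E°(Cu²⁺/Cu) = E°(cathode) − E°cell = +0.55 − (+0.21) = +0.34 V.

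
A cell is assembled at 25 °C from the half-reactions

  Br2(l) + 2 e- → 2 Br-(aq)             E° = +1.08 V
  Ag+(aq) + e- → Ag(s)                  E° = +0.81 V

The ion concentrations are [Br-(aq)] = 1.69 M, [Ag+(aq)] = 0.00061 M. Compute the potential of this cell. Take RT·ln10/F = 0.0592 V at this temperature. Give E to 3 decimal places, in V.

The Br₂/Br⁻ couple has the more positive E°, so it is the cathode; Ag⁺/Ag is the anode.
E°cell = E°cat − E°an = +1.08 − (+0.81) = +0.27 V; n = 2.
For the overall reaction Br2(l) + 2 Ag(s) → 2 Br-(aq) + 2 Ag+(aq), Q = [Br-(aq)]^2·[Ag+(aq)]^2 = 1.06×10^−6, giving log Q = −5.974.
By the Nernst equation, E = +0.27 − (0.0592/2)·(−5.974) = +0.447 V.

+0.447 V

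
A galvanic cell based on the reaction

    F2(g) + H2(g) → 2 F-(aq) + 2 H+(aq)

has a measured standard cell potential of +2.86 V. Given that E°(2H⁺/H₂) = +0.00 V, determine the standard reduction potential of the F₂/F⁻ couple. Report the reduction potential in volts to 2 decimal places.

In the reaction as written the F₂/F⁻ couple is reduced (cathode) and 2H⁺/H₂ is oxidized (anode), so E°cell = E°(F₂/F⁻) − E°(2H⁺/H₂).
E°(F₂/F⁻) = E°cell + E°(anode) = +2.86 + (+0.00) = +2.86 V.

+2.86 V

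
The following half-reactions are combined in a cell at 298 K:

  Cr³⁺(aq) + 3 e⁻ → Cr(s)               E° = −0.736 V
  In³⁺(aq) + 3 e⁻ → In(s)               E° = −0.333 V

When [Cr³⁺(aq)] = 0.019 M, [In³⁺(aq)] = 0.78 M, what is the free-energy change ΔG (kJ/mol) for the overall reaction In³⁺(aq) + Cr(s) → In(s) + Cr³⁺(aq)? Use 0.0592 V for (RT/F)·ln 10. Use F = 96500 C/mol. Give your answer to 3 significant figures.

The standard cell potential is −0.333 − (−0.736) = +0.403 V, with n = 3 electrons in the balanced equation.
The reaction quotient is [Cr³⁺(aq)] / [In³⁺(aq)] = 0.0244; by Nernst, E = +0.403 − (0.0592/3)(−1.613) = +0.4348 V.
ΔG = −nFE = −(3)(96500)(+0.4348) J/mol = −126 kJ/mol.

−126 kJ/mol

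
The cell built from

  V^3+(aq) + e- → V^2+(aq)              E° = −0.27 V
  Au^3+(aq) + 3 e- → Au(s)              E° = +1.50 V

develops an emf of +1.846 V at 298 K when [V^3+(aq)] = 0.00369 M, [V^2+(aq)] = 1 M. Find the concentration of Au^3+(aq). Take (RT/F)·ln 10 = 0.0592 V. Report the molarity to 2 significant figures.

0.00036 M

The Au³⁺/Au couple has the larger reduction potential, so it is the cathode: E°cell = +1.50 − (−0.27) = +1.77 V and n = 3.
Rearranging E = E° − (0.0592/n)·log Q gives log Q = 3(+1.77 − (+1.846))/0.0592 = −3.851.
For Au^3+(aq) + 3 V^2+(aq) → Au(s) + 3 V^3+(aq), the reaction quotient is Q = [V^3+(aq)]^3 / ([Au^3+(aq)]·[V^2+(aq)]^3).
Substituting the known concentrations and solving, log [Au^3+(aq)] = −3.448 and [Au^3+(aq)] = 0.00036 M.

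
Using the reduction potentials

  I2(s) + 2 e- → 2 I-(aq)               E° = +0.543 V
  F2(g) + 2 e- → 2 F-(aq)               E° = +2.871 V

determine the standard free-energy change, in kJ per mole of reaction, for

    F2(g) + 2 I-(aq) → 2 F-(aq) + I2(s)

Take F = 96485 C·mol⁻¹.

In the reaction as written F2(g) is reduced, so the F₂/F⁻ couple is the cathode and I₂/I⁻ is the anode.
E°cell = +2.871 − (+0.543) = +2.328 V; balancing electrons gives n = 2.
ΔG° = −nFE°cell = −(2)(96485)(+2.328) J/mol = −449 kJ/mol.

−449 kJ/mol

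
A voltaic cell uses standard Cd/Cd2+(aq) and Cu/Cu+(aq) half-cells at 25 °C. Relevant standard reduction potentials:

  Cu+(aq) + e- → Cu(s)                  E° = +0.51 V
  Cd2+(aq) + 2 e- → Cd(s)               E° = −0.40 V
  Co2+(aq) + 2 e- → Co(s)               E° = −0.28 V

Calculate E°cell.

+0.91 V

The Cu⁺/Cu couple has the higher E°, so Cu ion is reduced (cathode) and Cd is oxidized (anode).
E°cell = E°(cathode) − E°(anode) = +0.51 − (−0.40) = +0.91 V.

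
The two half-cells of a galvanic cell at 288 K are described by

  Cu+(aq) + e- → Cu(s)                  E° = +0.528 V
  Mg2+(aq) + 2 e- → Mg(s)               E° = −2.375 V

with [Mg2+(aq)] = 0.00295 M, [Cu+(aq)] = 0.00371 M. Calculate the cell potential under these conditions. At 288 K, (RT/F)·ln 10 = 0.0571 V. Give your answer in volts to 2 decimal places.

+2.84 V

The Cu⁺/Cu couple has the more positive E°, so it is the cathode; Mg²⁺/Mg is the anode.
The standard potential is +0.528 − (−2.375) = +2.903 V and the balanced reaction transfers n = 2 electrons.
Balancing gives 2 Cu+(aq) + Mg(s) → 2 Cu(s) + Mg2+(aq); hence Q = [Mg2+(aq)] / [Cu+(aq)]^2 = 214 (log Q = 2.331).
Applying E = E° − (RT ln10/nF)·log Q gives +2.903 − (0.0571/2)(2.331) = +2.84 V.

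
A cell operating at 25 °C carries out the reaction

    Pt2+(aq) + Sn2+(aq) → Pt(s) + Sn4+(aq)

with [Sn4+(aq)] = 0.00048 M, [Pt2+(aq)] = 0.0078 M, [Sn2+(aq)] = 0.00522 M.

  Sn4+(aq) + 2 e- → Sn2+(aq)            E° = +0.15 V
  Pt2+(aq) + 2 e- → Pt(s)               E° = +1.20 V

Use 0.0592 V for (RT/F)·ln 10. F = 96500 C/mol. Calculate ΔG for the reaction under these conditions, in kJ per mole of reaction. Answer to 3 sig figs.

−197 kJ/mol

E°cell = +1.20 − (+0.15) = +1.05 V; the balanced reaction transfers n = 2 electrons.
Q = [Sn4+(aq)] / ([Pt2+(aq)]·[Sn2+(aq)]) = 11.8, so log Q = 1.071 and E = +1.05 − (0.0592/2)(1.071) = +1.0183 V.
ΔG = −nFE = −(2)(96500)(+1.0183) J/mol = −197 kJ/mol.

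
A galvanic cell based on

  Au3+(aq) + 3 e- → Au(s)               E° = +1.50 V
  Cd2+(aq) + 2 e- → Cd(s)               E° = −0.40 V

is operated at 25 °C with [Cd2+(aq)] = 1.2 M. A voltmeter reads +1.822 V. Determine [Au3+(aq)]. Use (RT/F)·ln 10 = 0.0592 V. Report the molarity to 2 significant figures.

Au³⁺/Au is the cathode (higher E°); E°cell = +1.50 − (−0.40) = +1.90 V with n = 6.
From the Nernst equation, log Q = n(E° − E)/0.0592 = 6·(+1.90 − (+1.822))/0.0592 = 7.905.
The balanced reaction is 2 Au3+(aq) + 3 Cd(s) → 2 Au(s) + 3 Cd2+(aq), so Q = [Cd2+(aq)]^3 / [Au3+(aq)]^2.
Solving for the unknown gives log [Au3+(aq)] = −3.834, so [Au3+(aq)] ≈ 0.00015 M.

0.00015 M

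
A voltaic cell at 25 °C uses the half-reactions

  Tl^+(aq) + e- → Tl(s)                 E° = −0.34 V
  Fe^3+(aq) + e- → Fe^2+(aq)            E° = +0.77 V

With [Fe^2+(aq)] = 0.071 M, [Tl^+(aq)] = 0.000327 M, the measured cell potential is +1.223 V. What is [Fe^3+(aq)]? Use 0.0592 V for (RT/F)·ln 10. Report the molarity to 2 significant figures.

0.0019 M

Fe³⁺/Fe²⁺ is the cathode (higher E°); E°cell = +0.77 − (−0.34) = +1.11 V with n = 1.
Rearranging E = E° − (0.0592/n)·log Q gives log Q = 1(+1.11 − (+1.223))/0.0592 = −1.909.
Balancing electrons gives Fe^3+(aq) + Tl(s) → Fe^2+(aq) + Tl^+(aq); thus Q = ([Fe^2+(aq)]·[Tl^+(aq)]) / [Fe^3+(aq)].
Substituting the known concentrations and solving, log [Fe^3+(aq)] = −2.725 and [Fe^3+(aq)] = 0.0019 M.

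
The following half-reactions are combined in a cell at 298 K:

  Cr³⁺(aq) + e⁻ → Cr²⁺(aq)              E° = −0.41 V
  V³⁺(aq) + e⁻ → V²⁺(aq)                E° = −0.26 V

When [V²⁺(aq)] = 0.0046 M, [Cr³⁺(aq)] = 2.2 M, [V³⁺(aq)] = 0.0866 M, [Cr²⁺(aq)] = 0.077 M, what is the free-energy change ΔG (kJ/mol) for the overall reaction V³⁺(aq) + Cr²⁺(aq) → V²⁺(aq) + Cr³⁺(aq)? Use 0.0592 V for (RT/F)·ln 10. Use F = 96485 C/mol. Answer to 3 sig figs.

−13.4 kJ/mol

E°cell = −0.26 − (−0.41) = +0.15 V; the balanced reaction transfers n = 1 electron.
Here Q = ([V²⁺(aq)]·[Cr³⁺(aq)]) / ([V³⁺(aq)]·[Cr²⁺(aq)]) = 1.52 (log Q = 0.181), giving E = +0.15 − (0.0592/1)·(0.181) = +0.1393 V.
Finally ΔG = −nFE = −(1)(96485 C/mol)(+0.1393 V) = −13.4 kJ/mol.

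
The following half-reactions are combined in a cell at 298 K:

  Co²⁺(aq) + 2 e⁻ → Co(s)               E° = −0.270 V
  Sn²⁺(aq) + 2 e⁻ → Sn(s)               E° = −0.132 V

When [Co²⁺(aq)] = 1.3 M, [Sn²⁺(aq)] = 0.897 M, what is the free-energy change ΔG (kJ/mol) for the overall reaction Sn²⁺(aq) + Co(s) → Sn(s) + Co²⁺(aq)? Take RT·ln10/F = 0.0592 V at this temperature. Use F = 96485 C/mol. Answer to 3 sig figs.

−25.7 kJ/mol

The standard cell potential is −0.132 − (−0.270) = +0.138 V, with n = 2 electrons in the balanced equation.
The reaction quotient is [Co²⁺(aq)] / [Sn²⁺(aq)] = 1.45; by Nernst, E = +0.138 − (0.0592/2)(0.161) = +0.1332 V.
ΔG = −nFE = −(2)(96485)(+0.1332) J/mol = −25.7 kJ/mol.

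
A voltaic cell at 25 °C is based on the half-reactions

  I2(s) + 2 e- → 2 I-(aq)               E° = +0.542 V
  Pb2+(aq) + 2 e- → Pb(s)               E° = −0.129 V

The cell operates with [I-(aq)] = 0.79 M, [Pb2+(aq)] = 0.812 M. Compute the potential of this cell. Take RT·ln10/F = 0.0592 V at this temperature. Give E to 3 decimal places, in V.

Since E°(I₂/I⁻) > E°(Pb²⁺/Pb), I₂/I⁻ serves as the cathode.
E°cell = +0.542 − (−0.129) = +0.671 V, with n = 2 electrons transferred.
For the overall reaction I2(s) + Pb(s) → 2 I-(aq) + Pb2+(aq), Q = [I-(aq)]^2·[Pb2+(aq)] = 0.507, giving log Q = −0.295.
E = E° − (0.0592/n)·log Q = +0.671 − (0.0592/2)(−0.295) = +0.680 V.

+0.680 V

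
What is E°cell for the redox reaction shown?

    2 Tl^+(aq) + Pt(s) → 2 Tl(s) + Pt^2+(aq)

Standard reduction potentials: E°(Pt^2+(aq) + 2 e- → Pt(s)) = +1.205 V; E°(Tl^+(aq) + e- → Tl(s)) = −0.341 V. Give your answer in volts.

In the reaction as written, Tl^+(aq) is reduced (cathode) and Pt^2+(aq) is produced by oxidation at the anode.
E°cell = E°(cathode) − E°(anode) = −0.341 − (+1.205) = −1.546 V.
The negative E°cell means the reaction is non-spontaneous in the direction written.

−1.546 V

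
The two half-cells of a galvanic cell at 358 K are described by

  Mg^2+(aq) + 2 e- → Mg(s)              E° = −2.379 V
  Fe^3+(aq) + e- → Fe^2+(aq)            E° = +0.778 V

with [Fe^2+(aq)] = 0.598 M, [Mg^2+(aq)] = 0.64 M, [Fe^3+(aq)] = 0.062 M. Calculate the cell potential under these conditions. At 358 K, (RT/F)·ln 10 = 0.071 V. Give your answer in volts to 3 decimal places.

Since E°(Fe³⁺/Fe²⁺) > E°(Mg²⁺/Mg), Fe³⁺/Fe²⁺ serves as the cathode.
The standard potential is +0.778 − (−2.379) = +3.157 V and the balanced reaction transfers n = 2 electrons.
The balanced reaction is 2 Fe^3+(aq) + Mg(s) → 2 Fe^2+(aq) + Mg^2+(aq), so Q = ([Fe^2+(aq)]^2·[Mg^2+(aq)]) / [Fe^3+(aq)]^2 = 59.5 and log Q = 1.775.
Applying E = E° − (RT ln10/nF)·log Q gives +3.157 − (0.071/2)(1.775) = +3.094 V.

+3.094 V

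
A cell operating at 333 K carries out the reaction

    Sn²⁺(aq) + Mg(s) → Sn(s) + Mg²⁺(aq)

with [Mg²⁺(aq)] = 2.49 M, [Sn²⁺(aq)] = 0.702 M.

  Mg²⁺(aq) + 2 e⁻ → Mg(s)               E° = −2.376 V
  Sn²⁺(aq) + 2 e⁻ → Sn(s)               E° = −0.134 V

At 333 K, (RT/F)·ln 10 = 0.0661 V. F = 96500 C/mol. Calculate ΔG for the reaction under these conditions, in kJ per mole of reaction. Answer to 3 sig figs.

With Sn²⁺/Sn reduced at the cathode, E°cell = −0.134 − (−2.376) = +2.242 V and n = 2.
Here Q = [Mg²⁺(aq)] / [Sn²⁺(aq)] = 3.55 (log Q = 0.550), giving E = +2.242 − (0.0661/2)·(0.550) = +2.2238 V.
Finally ΔG = −nFE = −(2)(96500 C/mol)(+2.2238 V) = −429 kJ/mol.

−429 kJ/mol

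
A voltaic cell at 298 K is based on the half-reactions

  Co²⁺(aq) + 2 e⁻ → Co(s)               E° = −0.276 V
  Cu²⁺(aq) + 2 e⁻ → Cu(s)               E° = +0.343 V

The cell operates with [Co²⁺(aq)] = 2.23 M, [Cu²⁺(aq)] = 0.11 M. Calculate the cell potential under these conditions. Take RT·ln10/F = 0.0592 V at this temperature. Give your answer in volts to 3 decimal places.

Cu²⁺/Cu is reduced (cathode, E° = +0.343 V) and Co²⁺/Co is oxidized (anode).
The standard potential is +0.343 − (−0.276) = +0.619 V and the balanced reaction transfers n = 2 electrons.
For the overall reaction Cu²⁺(aq) + Co(s) → Cu(s) + Co²⁺(aq), Q = [Co²⁺(aq)] / [Cu²⁺(aq)] = 20.3, giving log Q = 1.307.
E = E° − (0.0592/n)·log Q = +0.619 − (0.0592/2)(1.307) = +0.580 V.

+0.580 V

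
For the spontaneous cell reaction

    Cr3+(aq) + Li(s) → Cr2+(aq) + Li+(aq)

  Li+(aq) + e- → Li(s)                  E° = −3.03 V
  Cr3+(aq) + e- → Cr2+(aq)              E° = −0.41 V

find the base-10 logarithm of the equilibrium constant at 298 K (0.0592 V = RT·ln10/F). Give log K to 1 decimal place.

log K = 44.3

The Cr³⁺/Cr²⁺ couple is reduced (cathode); E°cell = −0.41 − (−3.03) = +2.62 V with n = 1.
At equilibrium E = 0, so log K = nE°cell / 0.0592 = (1)(+2.62) / 0.0592 = 44.3.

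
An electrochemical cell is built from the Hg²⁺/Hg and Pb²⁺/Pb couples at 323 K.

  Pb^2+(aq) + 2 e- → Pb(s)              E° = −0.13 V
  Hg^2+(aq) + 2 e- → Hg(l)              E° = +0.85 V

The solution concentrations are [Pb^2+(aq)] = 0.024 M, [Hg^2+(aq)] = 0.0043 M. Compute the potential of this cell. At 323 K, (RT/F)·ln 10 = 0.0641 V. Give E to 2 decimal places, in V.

The Hg²⁺/Hg couple has the more positive E°, so it is the cathode; Pb²⁺/Pb is the anode.
E°cell = E°cat − E°an = +0.85 − (−0.13) = +0.98 V; n = 2.
For the overall reaction Hg^2+(aq) + Pb(s) → Hg(l) + Pb^2+(aq), Q = [Pb^2+(aq)] / [Hg^2+(aq)] = 5.58, giving log Q = 0.747.
E = E° − (0.0641/n)·log Q = +0.98 − (0.0641/2)(0.747) = +0.96 V.

+0.96 V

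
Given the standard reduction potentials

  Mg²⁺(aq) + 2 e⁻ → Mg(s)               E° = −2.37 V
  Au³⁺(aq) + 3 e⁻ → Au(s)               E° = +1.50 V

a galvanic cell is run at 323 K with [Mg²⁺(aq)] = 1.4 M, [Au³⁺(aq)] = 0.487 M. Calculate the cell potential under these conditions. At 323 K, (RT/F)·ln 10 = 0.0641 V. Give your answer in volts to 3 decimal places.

Since E°(Au³⁺/Au) > E°(Mg²⁺/Mg), Au³⁺/Au serves as the cathode.
The standard potential is +1.50 − (−2.37) = +3.87 V and the balanced reaction transfers n = 6 electrons.
Balancing gives 2 Au³⁺(aq) + 3 Mg(s) → 2 Au(s) + 3 Mg²⁺(aq); hence Q = [Mg²⁺(aq)]^3 / [Au³⁺(aq)]^2 = 11.6 (log Q = 1.063).
By the Nernst equation, E = +3.87 − (0.0641/6)·(1.063) = +3.859 V.

+3.859 V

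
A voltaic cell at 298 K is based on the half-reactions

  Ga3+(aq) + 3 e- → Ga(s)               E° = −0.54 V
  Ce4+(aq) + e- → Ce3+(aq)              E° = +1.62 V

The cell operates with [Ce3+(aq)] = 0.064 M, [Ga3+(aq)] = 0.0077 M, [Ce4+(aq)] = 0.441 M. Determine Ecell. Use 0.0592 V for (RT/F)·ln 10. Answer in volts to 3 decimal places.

+2.251 V

The Ce⁴⁺/Ce³⁺ couple has the more positive E°, so it is the cathode; Ga³⁺/Ga is the anode.
The standard potential is +1.62 − (−0.54) = +2.16 V and the balanced reaction transfers n = 3 electrons.
Balancing gives 3 Ce4+(aq) + Ga(s) → 3 Ce3+(aq) + Ga3+(aq); hence Q = ([Ce3+(aq)]^3·[Ga3+(aq)]) / [Ce4+(aq)]^3 = 2.35×10^−5 (log Q = −4.628).
E = E° − (0.0592/n)·log Q = +2.16 − (0.0592/3)(−4.628) = +2.251 V.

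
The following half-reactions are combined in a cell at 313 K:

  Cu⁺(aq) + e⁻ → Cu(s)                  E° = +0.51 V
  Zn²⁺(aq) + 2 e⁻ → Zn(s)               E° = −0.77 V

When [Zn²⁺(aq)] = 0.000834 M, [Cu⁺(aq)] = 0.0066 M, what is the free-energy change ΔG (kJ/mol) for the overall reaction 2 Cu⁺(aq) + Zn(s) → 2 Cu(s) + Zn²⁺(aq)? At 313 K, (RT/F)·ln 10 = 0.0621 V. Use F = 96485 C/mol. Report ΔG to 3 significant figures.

E°cell = +0.51 − (−0.77) = +1.28 V; the balanced reaction transfers n = 2 electrons.
The reaction quotient is [Zn²⁺(aq)] / [Cu⁺(aq)]^2 = 19.1; by Nernst, E = +1.28 − (0.0621/2)(1.282) = +1.2402 V.
Finally ΔG = −nFE = −(2)(96485 C/mol)(+1.2402 V) = −239 kJ/mol.

−239 kJ/mol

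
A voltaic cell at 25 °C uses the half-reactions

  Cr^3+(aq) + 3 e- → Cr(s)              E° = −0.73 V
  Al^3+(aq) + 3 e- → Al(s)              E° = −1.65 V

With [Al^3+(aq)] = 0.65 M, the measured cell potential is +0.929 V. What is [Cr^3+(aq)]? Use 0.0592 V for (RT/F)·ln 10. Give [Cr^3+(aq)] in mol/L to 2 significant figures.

1.9 M

The Cr³⁺/Cr couple has the larger reduction potential, so it is the cathode: E°cell = −0.73 − (−1.65) = +0.92 V and n = 3.
From the Nernst equation, log Q = n(E° − E)/0.0592 = 3·(+0.92 − (+0.929))/0.0592 = −0.456.
For Cr^3+(aq) + Al(s) → Cr(s) + Al^3+(aq), the reaction quotient is Q = [Al^3+(aq)] / [Cr^3+(aq)].
Substituting the known concentrations and solving, log [Cr^3+(aq)] = 0.269 and [Cr^3+(aq)] = 1.9 M.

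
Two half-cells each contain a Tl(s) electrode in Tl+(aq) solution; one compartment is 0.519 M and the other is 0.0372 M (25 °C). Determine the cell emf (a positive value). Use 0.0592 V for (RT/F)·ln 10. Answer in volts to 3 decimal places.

For a concentration cell E°cell = 0, since both electrodes use the same couple.
The compartment with the higher Tl+(aq) concentration (0.519 M) acts as the cathode; ions are reduced there and produced at the dilute (0.0372 M) anode.
With n = 1, Ecell = −(0.0592/1)·log([dilute]/[conc]) = −(0.0592/1)·log(0.0372/0.519) = +0.068 V.

0.068 V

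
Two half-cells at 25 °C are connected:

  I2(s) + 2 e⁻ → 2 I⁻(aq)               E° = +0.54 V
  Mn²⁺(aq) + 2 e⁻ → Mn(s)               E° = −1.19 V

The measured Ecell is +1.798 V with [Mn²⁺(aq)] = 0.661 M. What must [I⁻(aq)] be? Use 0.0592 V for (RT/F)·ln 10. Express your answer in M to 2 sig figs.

I₂/I⁻ is the cathode (higher E°); E°cell = +0.54 − (−1.19) = +1.73 V with n = 2.
From the Nernst equation, log Q = n(E° − E)/0.0592 = 2·(+1.73 − (+1.798))/0.0592 = −2.297.
Balancing electrons gives I2(s) + Mn(s) → 2 I⁻(aq) + Mn²⁺(aq); thus Q = [I⁻(aq)]^2·[Mn²⁺(aq)].
Solving for the unknown gives log [I⁻(aq)] = −1.059, so [I⁻(aq)] ≈ 0.087 M.

0.087 M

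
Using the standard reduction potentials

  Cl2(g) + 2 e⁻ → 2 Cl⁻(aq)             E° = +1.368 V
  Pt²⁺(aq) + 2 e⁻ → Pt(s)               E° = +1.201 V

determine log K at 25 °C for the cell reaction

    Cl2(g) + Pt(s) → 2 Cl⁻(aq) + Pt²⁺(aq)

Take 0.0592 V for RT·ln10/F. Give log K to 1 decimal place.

log K = 5.6

The Cl₂/Cl⁻ couple is reduced (cathode); E°cell = +1.368 − (+1.201) = +0.167 V with n = 2.
At equilibrium E = 0, so log K = nE°cell / 0.0592 = (2)(+0.167) / 0.0592 = 5.6.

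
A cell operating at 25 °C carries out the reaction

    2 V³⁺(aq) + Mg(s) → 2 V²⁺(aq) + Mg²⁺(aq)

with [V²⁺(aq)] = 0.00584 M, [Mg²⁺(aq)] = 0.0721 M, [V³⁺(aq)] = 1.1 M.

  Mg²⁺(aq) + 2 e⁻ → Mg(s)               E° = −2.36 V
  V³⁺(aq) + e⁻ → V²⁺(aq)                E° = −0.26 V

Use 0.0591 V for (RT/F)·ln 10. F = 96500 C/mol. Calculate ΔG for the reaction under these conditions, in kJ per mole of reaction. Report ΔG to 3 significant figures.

−438 kJ/mol

E°cell = −0.26 − (−2.36) = +2.10 V; the balanced reaction transfers n = 2 electrons.
Q = ([V²⁺(aq)]^2·[Mg²⁺(aq)]) / [V³⁺(aq)]^2 = 2.03×10^−6, so log Q = −5.692 and E = +2.10 − (0.0591/2)(−5.692) = +2.2682 V.
ΔG = −nFE = −(2)(96500)(+2.2682) J/mol = −438 kJ/mol.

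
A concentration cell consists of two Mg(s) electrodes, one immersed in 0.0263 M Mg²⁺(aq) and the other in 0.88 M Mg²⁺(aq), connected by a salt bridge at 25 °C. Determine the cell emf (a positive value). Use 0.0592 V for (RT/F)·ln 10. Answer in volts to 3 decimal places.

For a concentration cell E°cell = 0, since both electrodes use the same couple.
The compartment with the higher Mg²⁺(aq) concentration (0.88 M) acts as the cathode; ions are reduced there and produced at the dilute (0.0263 M) anode.
With n = 2, Ecell = −(0.0592/2)·log([dilute]/[conc]) = −(0.0592/2)·log(0.0263/0.88) = +0.045 V.

0.045 V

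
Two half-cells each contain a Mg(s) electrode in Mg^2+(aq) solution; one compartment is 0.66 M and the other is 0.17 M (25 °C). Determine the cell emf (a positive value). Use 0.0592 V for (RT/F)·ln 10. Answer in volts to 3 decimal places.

For a concentration cell E°cell = 0, since both electrodes use the same couple.
The compartment with the higher Mg^2+(aq) concentration (0.66 M) acts as the cathode; ions are reduced there and produced at the dilute (0.17 M) anode.
With n = 2, Ecell = −(0.0592/2)·log([dilute]/[conc]) = −(0.0592/2)·log(0.17/0.66) = +0.017 V.

0.017 V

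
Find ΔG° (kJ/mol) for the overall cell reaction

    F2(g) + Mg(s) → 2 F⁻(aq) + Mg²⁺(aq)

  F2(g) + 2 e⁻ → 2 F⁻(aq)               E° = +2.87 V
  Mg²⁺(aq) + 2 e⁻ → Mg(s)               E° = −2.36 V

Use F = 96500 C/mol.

−1009 kJ/mol

In the reaction as written F2(g) is reduced, so the F₂/F⁻ couple is the cathode and Mg²⁺/Mg is the anode.
E°cell = +2.87 − (−2.36) = +5.23 V; balancing electrons gives n = 2.
ΔG° = −nFE°cell = −(2)(96500)(+5.23) J/mol = −1009 kJ/mol.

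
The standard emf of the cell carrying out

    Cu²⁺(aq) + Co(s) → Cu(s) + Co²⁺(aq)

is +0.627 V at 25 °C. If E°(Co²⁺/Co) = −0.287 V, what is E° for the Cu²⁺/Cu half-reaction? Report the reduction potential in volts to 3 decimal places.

+0.340 V

In the reaction as written the Cu²⁺/Cu couple is reduced (cathode) and Co²⁺/Co is oxidized (anode), so E°cell = E°(Cu²⁺/Cu) − E°(Co²⁺/Co).
E°(Cu²⁺/Cu) = E°cell + E°(anode) = +0.627 + (−0.287) = +0.340 V.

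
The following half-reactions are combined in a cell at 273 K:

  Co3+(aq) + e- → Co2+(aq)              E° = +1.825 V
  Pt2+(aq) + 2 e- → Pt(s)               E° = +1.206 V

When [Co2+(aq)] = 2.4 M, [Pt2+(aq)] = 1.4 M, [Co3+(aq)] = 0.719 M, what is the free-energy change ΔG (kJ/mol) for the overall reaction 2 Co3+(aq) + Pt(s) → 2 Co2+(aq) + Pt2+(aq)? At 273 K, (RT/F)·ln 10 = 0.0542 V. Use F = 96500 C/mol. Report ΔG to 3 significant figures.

E°cell = +1.825 − (+1.206) = +0.619 V; the balanced reaction transfers n = 2 electrons.
Q = ([Co2+(aq)]^2·[Pt2+(aq)]) / [Co3+(aq)]^2 = 15.6, so log Q = 1.193 and E = +0.619 − (0.0542/2)(1.193) = +0.5867 V.
ΔG = −nFE = −(2)(96500)(+0.5867) J/mol = −113 kJ/mol.

−113 kJ/mol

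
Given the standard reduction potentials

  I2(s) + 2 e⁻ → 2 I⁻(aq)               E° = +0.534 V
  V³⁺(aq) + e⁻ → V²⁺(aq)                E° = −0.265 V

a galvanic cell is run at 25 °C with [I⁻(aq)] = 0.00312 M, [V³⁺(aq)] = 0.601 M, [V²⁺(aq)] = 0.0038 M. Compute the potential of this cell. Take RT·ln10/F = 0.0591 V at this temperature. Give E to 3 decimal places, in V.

+0.817 V

Since E°(I₂/I⁻) > E°(V³⁺/V²⁺), I₂/I⁻ serves as the cathode.
E°cell = +0.534 − (−0.265) = +0.799 V, with n = 2 electrons transferred.
The balanced reaction is I2(s) + 2 V²⁺(aq) → 2 I⁻(aq) + 2 V³⁺(aq), so Q = ([I⁻(aq)]^2·[V³⁺(aq)]^2) / [V²⁺(aq)]^2 = 0.243 and log Q = −0.614.
E = E° − (0.0591/n)·log Q = +0.799 − (0.0591/2)(−0.614) = +0.817 V.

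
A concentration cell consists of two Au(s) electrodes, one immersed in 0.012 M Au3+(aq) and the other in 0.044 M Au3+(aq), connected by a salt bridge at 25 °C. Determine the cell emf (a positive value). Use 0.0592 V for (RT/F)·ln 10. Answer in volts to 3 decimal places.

For a concentration cell E°cell = 0, since both electrodes use the same couple.
The compartment with the higher Au3+(aq) concentration (0.044 M) acts as the cathode; ions are reduced there and produced at the dilute (0.012 M) anode.
With n = 3, Ecell = −(0.0592/3)·log([dilute]/[conc]) = −(0.0592/3)·log(0.012/0.044) = +0.011 V.

0.011 V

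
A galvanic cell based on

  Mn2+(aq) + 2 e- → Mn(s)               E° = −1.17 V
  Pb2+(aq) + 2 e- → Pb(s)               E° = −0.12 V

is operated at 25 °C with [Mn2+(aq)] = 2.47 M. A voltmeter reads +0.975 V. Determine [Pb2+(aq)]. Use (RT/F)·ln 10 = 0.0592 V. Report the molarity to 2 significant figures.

0.0072 M

With Pb²⁺/Pb at the cathode and Mn²⁺/Mn at the anode, E°cell = −0.12 − (−1.17) = +1.05 V (n = 2).
From the Nernst equation, log Q = n(E° − E)/0.0592 = 2·(+1.05 − (+0.975))/0.0592 = 2.534.
Balancing electrons gives Pb2+(aq) + Mn(s) → Pb(s) + Mn2+(aq); thus Q = [Mn2+(aq)] / [Pb2+(aq)].
Isolating [Pb2+(aq)] in Q = 10^{2.534} yields log [Pb2+(aq)] = −2.141, i.e. 0.0072 M.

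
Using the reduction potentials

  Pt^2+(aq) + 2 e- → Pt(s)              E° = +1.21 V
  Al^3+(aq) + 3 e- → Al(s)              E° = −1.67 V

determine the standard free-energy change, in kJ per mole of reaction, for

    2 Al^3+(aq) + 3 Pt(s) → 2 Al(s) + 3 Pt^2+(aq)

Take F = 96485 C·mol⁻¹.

+1667 kJ/mol

In the reaction as written Al^3+(aq) is reduced, so the Al³⁺/Al couple is the cathode and Pt²⁺/Pt is the anode.
E°cell = −1.67 − (+1.21) = −2.88 V; balancing electrons gives n = 6.
ΔG° = −nFE°cell = −(6)(96485)(−2.88) J/mol = +1667 kJ/mol.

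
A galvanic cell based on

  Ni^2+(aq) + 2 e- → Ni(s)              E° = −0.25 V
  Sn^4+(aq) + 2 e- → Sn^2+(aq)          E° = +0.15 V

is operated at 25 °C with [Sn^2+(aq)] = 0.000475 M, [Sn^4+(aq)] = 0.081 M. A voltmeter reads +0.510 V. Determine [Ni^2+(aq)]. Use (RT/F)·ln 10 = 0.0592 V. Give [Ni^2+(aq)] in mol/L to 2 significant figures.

0.033 M

The Sn⁴⁺/Sn²⁺ couple has the larger reduction potential, so it is the cathode: E°cell = +0.15 − (−0.25) = +0.40 V and n = 2.
Since E = E° − (0.0592/n)·log Q, log Q = n(E° − E)/0.0592 = −3.716.
Balancing electrons gives Sn^4+(aq) + Ni(s) → Sn^2+(aq) + Ni^2+(aq); thus Q = ([Sn^2+(aq)]·[Ni^2+(aq)]) / [Sn^4+(aq)].
Isolating [Ni^2+(aq)] in Q = 10^{−3.716} yields log [Ni^2+(aq)] = −1.484, i.e. 0.033 M.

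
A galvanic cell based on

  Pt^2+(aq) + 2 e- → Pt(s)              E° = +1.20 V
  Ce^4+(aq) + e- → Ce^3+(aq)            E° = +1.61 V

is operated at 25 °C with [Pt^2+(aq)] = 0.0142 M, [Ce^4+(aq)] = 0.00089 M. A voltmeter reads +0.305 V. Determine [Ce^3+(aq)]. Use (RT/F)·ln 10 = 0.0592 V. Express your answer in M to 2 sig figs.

With Ce⁴⁺/Ce³⁺ at the cathode and Pt²⁺/Pt at the anode, E°cell = +1.61 − (+1.20) = +0.41 V (n = 2).
Rearranging E = E° − (0.0592/n)·log Q gives log Q = 2(+0.41 − (+0.305))/0.0592 = 3.547.
For 2 Ce^4+(aq) + Pt(s) → 2 Ce^3+(aq) + Pt^2+(aq), the reaction quotient is Q = ([Ce^3+(aq)]^2·[Pt^2+(aq)]) / [Ce^4+(aq)]^2.
Substituting the known concentrations and solving, log [Ce^3+(aq)] = −0.353 and [Ce^3+(aq)] = 0.44 M.

0.44 M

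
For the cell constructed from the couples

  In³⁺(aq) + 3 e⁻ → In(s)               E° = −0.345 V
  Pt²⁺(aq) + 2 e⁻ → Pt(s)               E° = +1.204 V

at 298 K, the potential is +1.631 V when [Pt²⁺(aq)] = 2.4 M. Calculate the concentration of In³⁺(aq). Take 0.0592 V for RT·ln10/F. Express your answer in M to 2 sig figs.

0.00026 M

With Pt²⁺/Pt at the cathode and In³⁺/In at the anode, E°cell = +1.204 − (−0.345) = +1.549 V (n = 6).
From the Nernst equation, log Q = n(E° − E)/0.0592 = 6·(+1.549 − (+1.631))/0.0592 = −8.311.
Balancing electrons gives 3 Pt²⁺(aq) + 2 In(s) → 3 Pt(s) + 2 In³⁺(aq); thus Q = [In³⁺(aq)]^2 / [Pt²⁺(aq)]^3.
Solving for the unknown gives log [In³⁺(aq)] = −3.585, so [In³⁺(aq)] ≈ 0.00026 M.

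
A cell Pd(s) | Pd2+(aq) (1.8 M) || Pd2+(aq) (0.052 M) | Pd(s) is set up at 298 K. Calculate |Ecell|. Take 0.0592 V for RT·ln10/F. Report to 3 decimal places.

For a concentration cell E°cell = 0, since both electrodes use the same couple.
The compartment with the higher Pd2+(aq) concentration (1.8 M) acts as the cathode; ions are reduced there and produced at the dilute (0.052 M) anode.
With n = 2, Ecell = −(0.0592/2)·log([dilute]/[conc]) = −(0.0592/2)·log(0.052/1.8) = +0.046 V.

0.046 V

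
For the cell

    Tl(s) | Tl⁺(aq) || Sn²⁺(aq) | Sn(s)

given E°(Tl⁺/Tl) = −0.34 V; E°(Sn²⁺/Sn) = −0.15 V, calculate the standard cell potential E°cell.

+0.19 V

By convention the left-hand electrode in cell notation is the anode (oxidation) and the right-hand electrode is the cathode (reduction).
E°cell = E°(right) − E°(left) = −0.15 − (−0.34) = +0.19 V.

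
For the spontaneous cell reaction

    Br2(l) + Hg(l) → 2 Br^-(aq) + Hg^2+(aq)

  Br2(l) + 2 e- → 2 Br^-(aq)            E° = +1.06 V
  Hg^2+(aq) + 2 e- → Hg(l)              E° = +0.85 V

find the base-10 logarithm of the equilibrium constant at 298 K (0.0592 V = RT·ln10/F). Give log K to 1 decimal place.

log K = 7.1

The Br₂/Br⁻ couple is reduced (cathode); E°cell = +1.06 − (+0.85) = +0.21 V with n = 2.
At equilibrium E = 0, so log K = nE°cell / 0.0592 = (2)(+0.21) / 0.0592 = 7.1.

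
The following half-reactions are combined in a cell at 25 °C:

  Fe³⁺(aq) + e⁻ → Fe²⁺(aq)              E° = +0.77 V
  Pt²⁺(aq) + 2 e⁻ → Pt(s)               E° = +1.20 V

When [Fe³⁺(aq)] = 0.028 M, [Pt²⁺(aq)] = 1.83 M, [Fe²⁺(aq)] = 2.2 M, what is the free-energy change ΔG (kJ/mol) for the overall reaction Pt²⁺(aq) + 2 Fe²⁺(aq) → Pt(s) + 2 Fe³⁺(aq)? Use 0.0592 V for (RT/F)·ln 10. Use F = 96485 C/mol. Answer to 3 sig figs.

−106 kJ/mol

The standard cell potential is +1.20 − (+0.77) = +0.43 V, with n = 2 electrons in the balanced equation.
The reaction quotient is [Fe³⁺(aq)]^2 / ([Pt²⁺(aq)]·[Fe²⁺(aq)]^2) = 8.85×10^−5; by Nernst, E = +0.43 − (0.0592/2)(−4.053) = +0.5500 V.
Finally ΔG = −nFE = −(2)(96485 C/mol)(+0.5500 V) = −106 kJ/mol.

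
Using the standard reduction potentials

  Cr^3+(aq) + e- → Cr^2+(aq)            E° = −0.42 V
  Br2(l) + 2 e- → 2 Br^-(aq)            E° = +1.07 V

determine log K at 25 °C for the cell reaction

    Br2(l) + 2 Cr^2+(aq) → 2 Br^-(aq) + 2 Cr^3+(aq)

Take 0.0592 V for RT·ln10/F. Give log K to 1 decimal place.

The Br₂/Br⁻ couple is reduced (cathode); E°cell = +1.07 − (−0.42) = +1.49 V with n = 2.
At equilibrium E = 0, so log K = nE°cell / 0.0592 = (2)(+1.49) / 0.0592 = 50.3.

log K = 50.3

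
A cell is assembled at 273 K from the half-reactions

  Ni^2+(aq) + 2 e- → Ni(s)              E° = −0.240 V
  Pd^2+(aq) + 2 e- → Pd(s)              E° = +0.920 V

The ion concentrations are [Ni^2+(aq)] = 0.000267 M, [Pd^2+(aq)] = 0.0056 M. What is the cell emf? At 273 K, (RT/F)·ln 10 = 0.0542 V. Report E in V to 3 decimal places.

Since E°(Pd²⁺/Pd) > E°(Ni²⁺/Ni), Pd²⁺/Pd serves as the cathode.
E°cell = E°cat − E°an = +0.920 − (−0.240) = +1.160 V; n = 2.
Balancing gives Pd^2+(aq) + Ni(s) → Pd(s) + Ni^2+(aq); hence Q = [Ni^2+(aq)] / [Pd^2+(aq)] = 0.0477 (log Q = −1.322).
E = E° − (0.0542/n)·log Q = +1.160 − (0.0542/2)(−1.322) = +1.196 V.

+1.196 V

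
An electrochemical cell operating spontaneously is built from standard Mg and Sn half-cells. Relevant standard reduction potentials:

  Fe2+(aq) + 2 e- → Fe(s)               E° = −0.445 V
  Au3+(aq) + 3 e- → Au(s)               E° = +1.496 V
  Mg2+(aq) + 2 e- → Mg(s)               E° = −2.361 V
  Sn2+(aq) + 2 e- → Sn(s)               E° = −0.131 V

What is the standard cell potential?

+2.230 V

The Sn²⁺/Sn couple has the higher E°, so Sn ion is reduced (cathode) and Mg is oxidized (anode).
E°cell = E°(cathode) − E°(anode) = −0.131 − (−2.361) = +2.230 V.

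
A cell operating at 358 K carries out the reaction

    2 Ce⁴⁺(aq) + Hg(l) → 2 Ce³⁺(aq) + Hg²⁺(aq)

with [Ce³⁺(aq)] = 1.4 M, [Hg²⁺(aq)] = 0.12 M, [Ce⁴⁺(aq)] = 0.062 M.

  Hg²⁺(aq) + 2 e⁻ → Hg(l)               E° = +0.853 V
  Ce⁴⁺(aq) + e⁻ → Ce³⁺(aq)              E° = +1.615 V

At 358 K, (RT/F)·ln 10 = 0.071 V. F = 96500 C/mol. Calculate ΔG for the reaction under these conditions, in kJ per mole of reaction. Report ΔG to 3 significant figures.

−135 kJ/mol

With Ce⁴⁺/Ce³⁺ reduced at the cathode, E°cell = +1.615 − (+0.853) = +0.762 V and n = 2.
Here Q = ([Ce³⁺(aq)]^2·[Hg²⁺(aq)]) / [Ce⁴⁺(aq)]^2 = 61.2 (log Q = 1.787), giving E = +0.762 − (0.071/2)·(1.787) = +0.6986 V.
Then ΔG = −nFE = −2 × 96500 × +0.6986 J/mol = −135 kJ/mol.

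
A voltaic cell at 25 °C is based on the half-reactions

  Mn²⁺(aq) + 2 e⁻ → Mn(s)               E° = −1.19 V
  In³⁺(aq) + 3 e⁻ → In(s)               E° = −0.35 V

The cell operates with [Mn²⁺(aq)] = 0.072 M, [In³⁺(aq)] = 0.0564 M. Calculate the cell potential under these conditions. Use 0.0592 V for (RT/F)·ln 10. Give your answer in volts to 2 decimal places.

In³⁺/In is reduced (cathode, E° = −0.35 V) and Mn²⁺/Mn is oxidized (anode).
E°cell = −0.35 − (−1.19) = +0.84 V, with n = 6 electrons transferred.
The balanced reaction is 2 In³⁺(aq) + 3 Mn(s) → 2 In(s) + 3 Mn²⁺(aq), so Q = [Mn²⁺(aq)]^3 / [In³⁺(aq)]^2 = 0.117 and log Q = −0.931.
Applying E = E° − (RT ln10/nF)·log Q gives +0.84 − (0.0592/6)(−0.931) = +0.85 V.

+0.85 V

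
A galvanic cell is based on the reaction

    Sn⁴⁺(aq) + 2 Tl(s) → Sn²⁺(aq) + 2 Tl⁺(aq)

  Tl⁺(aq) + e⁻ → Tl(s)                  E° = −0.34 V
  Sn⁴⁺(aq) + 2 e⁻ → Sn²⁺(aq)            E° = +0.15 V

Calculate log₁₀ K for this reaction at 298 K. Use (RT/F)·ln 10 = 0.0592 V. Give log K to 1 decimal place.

The Sn⁴⁺/Sn²⁺ couple is reduced (cathode); E°cell = +0.15 − (−0.34) = +0.49 V with n = 2.
At equilibrium E = 0, so log K = nE°cell / 0.0592 = (2)(+0.49) / 0.0592 = 16.6.

log K = 16.6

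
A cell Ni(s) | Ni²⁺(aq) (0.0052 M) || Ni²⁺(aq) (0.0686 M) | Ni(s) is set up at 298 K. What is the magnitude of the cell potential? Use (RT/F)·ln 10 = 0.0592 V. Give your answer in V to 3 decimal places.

0.033 V

For a concentration cell E°cell = 0, since both electrodes use the same couple.
The compartment with the higher Ni²⁺(aq) concentration (0.0686 M) acts as the cathode; ions are reduced there and produced at the dilute (0.0052 M) anode.
With n = 2, Ecell = −(0.0592/2)·log([dilute]/[conc]) = −(0.0592/2)·log(0.0052/0.0686) = +0.033 V.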